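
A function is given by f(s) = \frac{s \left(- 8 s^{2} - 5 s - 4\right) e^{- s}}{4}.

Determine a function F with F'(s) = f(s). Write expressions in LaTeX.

An antiderivative is F(s) = \frac{\left(8 s^{3} + 29 s^{2} + 62 s + 62\right) e^{- s}}{4}.

f has the shape u'v + uv' for u = 2 s^{3} + \frac{29 s^{2}}{4} + \frac{31 s}{2} + \frac{31}{2} and v = e^{- s} — it is the derivative of the product u*v.
Check: d/ds[\frac{\left(8 s^{3} + 29 s^{2} + 62 s + 62\right) e^{- s}}{4}] = \frac{\left(- 8 s^{3} - 5 s^{2} - 4 s\right) e^{- s}}{4}, which equals f(s).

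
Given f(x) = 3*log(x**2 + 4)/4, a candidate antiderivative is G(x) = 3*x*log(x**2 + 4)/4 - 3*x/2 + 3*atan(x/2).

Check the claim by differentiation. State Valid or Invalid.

d/dx[G] = 3*log(x**2 + 4)/4
This equals f(x) exactly, so the claim holds.

Valid. The derivative of G reproduces f.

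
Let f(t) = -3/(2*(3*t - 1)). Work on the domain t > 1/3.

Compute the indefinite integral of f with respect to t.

F(t) = -log(3*t - 1)/2 + C

A candidate is checked by its d/dt: the result must match f(t).
Check: d/dt[-log(3*t - 1)/2] = -3/(6*t - 2), which equals f(t).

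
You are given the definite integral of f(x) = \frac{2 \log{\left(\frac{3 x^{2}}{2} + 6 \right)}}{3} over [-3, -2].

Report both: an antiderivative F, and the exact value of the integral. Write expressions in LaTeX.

Differentiate the proposed F(x) back; it has to land on f(x) exactly.
F(x) = \frac{2 x \log{\left(\frac{3 x^{2}}{2} + 6 \right)}}{3} - \frac{4 x}{3} + \frac{8 \operatorname{atan}{\left(\frac{x}{2} \right)}}{3} is an antiderivative of f.
Check: d/dx[\frac{2 x \log{\left(\frac{3 x^{2}}{2} + 6 \right)}}{3} - \frac{4 x}{3} + \frac{8 \operatorname{atan}{\left(\frac{x}{2} \right)}}{3}] = \frac{2 \log{\left(\frac{x^{2}}{2} + 2 \right)}}{3} + \frac{2 \log{\left(3 \right)}}{3}, which equals f(x).
F(-2) = - \frac{4 \log{\left(12 \right)}}{3} - \frac{2 \pi}{3} + \frac{8}{3}; F(-3) = - 2 \log{\left(\frac{39}{2} \right)} - \frac{8 \operatorname{atan}{\left(\frac{3}{2} \right)}}{3} + 4.
Integral = F(-2) - F(-3) = - \frac{4 \log{\left(12 \right)}}{3} - \frac{2 \pi}{3} - \frac{4}{3} + \frac{8 \operatorname{atan}{\left(\frac{3}{2} \right)}}{3} + 2 \log{\left(\frac{39}{2} \right)}.

Antiderivative: F(x) = \frac{2 x \log{\left(\frac{3 x^{2}}{2} + 6 \right)}}{3} - \frac{4 x}{3} + \frac{8 \operatorname{atan}{\left(\frac{x}{2} \right)}}{3}; value = - \frac{4 \log{\left(12 \right)}}{3} - \frac{2 \pi}{3} - \frac{4}{3} + \frac{8 \operatorname{atan}{\left(\frac{3}{2} \right)}}{3} + 2 \log{\left(\frac{39}{2} \right)}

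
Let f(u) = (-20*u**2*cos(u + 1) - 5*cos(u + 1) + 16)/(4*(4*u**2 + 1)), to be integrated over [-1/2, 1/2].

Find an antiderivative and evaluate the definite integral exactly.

Check any antiderivative F(u) by computing F'(u) and comparing it with f(u).
F(u) = -5*sin(u + 1)/4 + 2*atan(2*u) is an antiderivative of f.
Check: d/du[-5*sin(u + 1)/4 + 2*atan(2*u)] = (-20*u**2*cos(u + 1) - 5*cos(u + 1) + 16)/(16*u**2 + 4), which equals f(u).
F(1/2) = -5*sin(3/2)/4 + pi/2; F(-1/2) = -pi/2 - 5*sin(1/2)/4.
Integral = F(1/2) - F(-1/2) = -5*sin(3/2)/4 + 5*sin(1/2)/4 + pi.

Antiderivative: F(u) = -5*sin(u + 1)/4 + 2*atan(2*u); value = -5*sin(3/2)/4 + 5*sin(1/2)/4 + pi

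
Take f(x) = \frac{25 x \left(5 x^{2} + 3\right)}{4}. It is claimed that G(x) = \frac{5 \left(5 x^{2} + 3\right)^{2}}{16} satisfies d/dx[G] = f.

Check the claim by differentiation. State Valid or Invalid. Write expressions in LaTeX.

Valid - differentiating G returns exactly f.

d/dx[G] = \frac{125 x^{3}}{4} + \frac{75 x}{4}
This equals f(x) exactly, so the claim holds.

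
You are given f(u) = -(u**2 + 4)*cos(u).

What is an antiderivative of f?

For F(u) to be correct the identity F'(u) - f(u) = 0 must hold.
Check: d/du[-u**2*sin(u) - 2*u*cos(u) - 2*sin(u)] = -u**2*cos(u) - 4*cos(u), which equals f(u).

An antiderivative is F(u) = -u**2*sin(u) - 2*u*cos(u) - 2*sin(u).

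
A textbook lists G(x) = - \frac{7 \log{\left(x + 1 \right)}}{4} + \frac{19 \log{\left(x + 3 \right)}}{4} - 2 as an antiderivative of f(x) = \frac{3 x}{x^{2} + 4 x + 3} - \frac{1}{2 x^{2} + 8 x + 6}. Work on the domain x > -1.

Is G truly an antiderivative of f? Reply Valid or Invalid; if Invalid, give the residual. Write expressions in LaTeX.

d/dx[G] = \frac{6 x - 1}{2 x^{2} + 8 x + 6}
This equals f(x) exactly, so the claim holds.

Valid. The derivative of G reproduces f.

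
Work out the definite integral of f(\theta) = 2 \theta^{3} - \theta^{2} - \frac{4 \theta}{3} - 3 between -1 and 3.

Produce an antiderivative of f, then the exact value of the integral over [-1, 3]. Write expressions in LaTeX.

Antiderivative: F(\theta) = \frac{\theta^{4}}{2} - \frac{\theta^{3}}{3} - \frac{2 \theta^{2}}{3} - 3 \theta; value = \frac{40}{3}

The integrand splits into summands that can be handled one at a time.
F(\theta) = \frac{\theta^{4}}{2} - \frac{\theta^{3}}{3} - \frac{2 \theta^{2}}{3} - 3 \theta is an antiderivative of f.
Check: d/d\theta[\frac{\theta^{4}}{2} - \frac{\theta^{3}}{3} - \frac{2 \theta^{2}}{3} - 3 \theta] = 2 \theta^{3} - \theta^{2} - \frac{4 \theta}{3} - 3 = f(\theta).
F(3) = \frac{33}{2}; F(-1) = \frac{19}{6}.
Integral = F(3) - F(-1) = \frac{40}{3}.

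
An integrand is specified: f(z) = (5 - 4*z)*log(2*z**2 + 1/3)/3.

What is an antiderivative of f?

An antiderivative is F(z) = -(6*z**2*log(2*z**2 + 1/3) - 6*z**2 - 15*z*log(2*z**2 + 1/3) + 30*z + log(z**2 + 1/6) - 5*sqrt(6)*atan(sqrt(6)*z))/9.

Recover f(z) by differentiating a candidate F(z); any mismatch rules it out.
Check: d/dz[-(6*z**2*log(2*z**2 + 1/3) - 6*z**2 - 15*z*log(2*z**2 + 1/3) + 30*z + log(z**2 + 1/6) - 5*sqrt(6)*atan(sqrt(6)*z))/9] = -4*z*log(2*z**2 + 1/3)/3 + 5*log(2*z**2 + 1/3)/3, which equals f(z).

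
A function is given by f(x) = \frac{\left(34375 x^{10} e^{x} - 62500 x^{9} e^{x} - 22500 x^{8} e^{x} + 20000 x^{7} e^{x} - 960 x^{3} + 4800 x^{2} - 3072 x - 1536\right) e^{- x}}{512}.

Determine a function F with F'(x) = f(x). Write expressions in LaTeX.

An antiderivative is F(x) = \left(- \frac{625 x^{8}}{128} - \frac{3 e^{- x}}{2}\right) \left(- \frac{5 x^{3}}{4} + \frac{5 x^{2}}{2} + x - 1\right).

Recognize the product-rule pattern: f = u'v + uv' with u = - \frac{625 x^{8}}{128} - \frac{3 e^{- x}}{2}, v = - \frac{5 x^{3}}{4} + \frac{5 x^{2}}{2} + x - 1, so integration by parts undoes it.
Check: d/dx[\left(- \frac{625 x^{8}}{128} - \frac{3 e^{- x}}{2}\right) \left(- \frac{5 x^{3}}{4} + \frac{5 x^{2}}{2} + x - 1\right)] = \frac{\left(34375 x^{10} e^{x} - 62500 x^{9} e^{x} - 22500 x^{8} e^{x} + 20000 x^{7} e^{x} - 960 x^{3} + 4800 x^{2} - 3072 x - 1536\right) e^{- x}}{512} = f(x).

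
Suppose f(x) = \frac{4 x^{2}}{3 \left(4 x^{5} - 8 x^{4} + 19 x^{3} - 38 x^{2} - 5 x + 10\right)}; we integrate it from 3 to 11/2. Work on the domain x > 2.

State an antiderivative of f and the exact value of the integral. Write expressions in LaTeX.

Antiderivative: F(x) = \frac{16 \log{\left(x - 2 \right)}}{405} - \frac{2 \log{\left(x - \frac{1}{2} \right)}}{189} + \frac{2 \log{\left(x + \frac{1}{2} \right)}}{315} - \frac{10 \log{\left(x^{2} + 5 \right)}}{567} - \frac{8 \sqrt{5} \operatorname{atan}{\left(\frac{\sqrt{5} x}{5} \right)}}{567}; value = - \frac{10 \log{\left(\frac{141}{4} \right)}}{567} - \frac{8 \sqrt{5} \operatorname{atan}{\left(\frac{11 \sqrt{5}}{10} \right)}}{567} - \frac{2 \log{\left(5 \right)}}{189} + \frac{2 \log{\left(\frac{5}{2} \right)}}{189} + \frac{2 \log{\left(6 \right)}}{315} + \frac{8 \sqrt{5} \operatorname{atan}{\left(\frac{3 \sqrt{5}}{5} \right)}}{567} + \frac{94 \log{\left(\frac{7}{2} \right)}}{2835} + \frac{10 \log{\left(14 \right)}}{567}

The denominator factors as 3 \left(x - 2\right) \left(2 x - 1\right) \left(2 x + 1\right) \left(x^{2} + 5\right); partial fractions split f into directly integrable pieces: - \frac{20 \left(x + 2\right)}{567 \left(x^{2} + 5\right)} + \frac{4}{315 \left(2 x + 1\right)} - \frac{4}{189 \left(2 x - 1\right)} + \frac{16}{405 \left(x - 2\right)}.
F(x) = \frac{16 \log{\left(x - 2 \right)}}{405} - \frac{2 \log{\left(x - \frac{1}{2} \right)}}{189} + \frac{2 \log{\left(x + \frac{1}{2} \right)}}{315} - \frac{10 \log{\left(x^{2} + 5 \right)}}{567} - \frac{8 \sqrt{5} \operatorname{atan}{\left(\frac{\sqrt{5} x}{5} \right)}}{567} is an antiderivative of f.
Check: d/dx[\frac{16 \log{\left(x - 2 \right)}}{405} - \frac{2 \log{\left(x - \frac{1}{2} \right)}}{189} + \frac{2 \log{\left(x + \frac{1}{2} \right)}}{315} - \frac{10 \log{\left(x^{2} + 5 \right)}}{567} - \frac{8 \sqrt{5} \operatorname{atan}{\left(\frac{\sqrt{5} x}{5} \right)}}{567}] = \frac{4 x^{2}}{12 x^{5} - 24 x^{4} + 57 x^{3} - 114 x^{2} - 15 x + 30}, which equals f(x).
F(11/2) = - \frac{10 \log{\left(\frac{141}{4} \right)}}{567} - \frac{8 \sqrt{5} \operatorname{atan}{\left(\frac{11 \sqrt{5}}{10} \right)}}{567} - \frac{2 \log{\left(5 \right)}}{189} + \frac{2 \log{\left(6 \right)}}{315} + \frac{16 \log{\left(\frac{7}{2} \right)}}{405}; F(3) = - \frac{10 \log{\left(14 \right)}}{567} - \frac{8 \sqrt{5} \operatorname{atan}{\left(\frac{3 \sqrt{5}}{5} \right)}}{567} - \frac{2 \log{\left(\frac{5}{2} \right)}}{189} + \frac{2 \log{\left(\frac{7}{2} \right)}}{315}.
Integral = F(11/2) - F(3) = - \frac{10 \log{\left(\frac{141}{4} \right)}}{567} - \frac{8 \sqrt{5} \operatorname{atan}{\left(\frac{11 \sqrt{5}}{10} \right)}}{567} - \frac{2 \log{\left(5 \right)}}{189} + \frac{2 \log{\left(\frac{5}{2} \right)}}{189} + \frac{2 \log{\left(6 \right)}}{315} + \frac{8 \sqrt{5} \operatorname{atan}{\left(\frac{3 \sqrt{5}}{5} \right)}}{567} + \frac{94 \log{\left(\frac{7}{2} \right)}}{2835} + \frac{10 \log{\left(14 \right)}}{567}.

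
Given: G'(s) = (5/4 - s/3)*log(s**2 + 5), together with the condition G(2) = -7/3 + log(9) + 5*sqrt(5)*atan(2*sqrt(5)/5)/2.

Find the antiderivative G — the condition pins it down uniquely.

G(s) = (2*s**2 + s*(15 - 2*s)*log(s**2 + 5) - 30*s - 10*log(s**2 + 5) + 30*sqrt(5)*atan(sqrt(5)*s/5) + 24)/12

Recover the given G'(s) by differentiating a candidate G(s); any mismatch rules it out.
A general antiderivative is s**2/6 - 5*s/2 + (-s**2/6 + 5*s/4)*log(s**2 + 5) - 5*log(s**2 + 5)/6 + 5*sqrt(5)*atan(sqrt(5)*s/5)/2 + C.
The condition gives C = -7/3 + log(9) + 5*sqrt(5)*atan(2*sqrt(5)/5)/2 - (-13/3 + log(9) + 5*sqrt(5)*atan(2*sqrt(5)/5)/2) = 2.
So G(s) = (2*s**2 + s*(15 - 2*s)*log(s**2 + 5) - 30*s - 10*log(s**2 + 5) + 30*sqrt(5)*atan(sqrt(5)*s/5) + 24)/12.
Check: d/ds[(2*s**2 + s*(15 - 2*s)*log(s**2 + 5) - 30*s - 10*log(s**2 + 5) + 30*sqrt(5)*atan(sqrt(5)*s/5) + 24)/12] = -s*log(s**2 + 5)/3 + 5*log(s**2 + 5)/4, which equals G'(s).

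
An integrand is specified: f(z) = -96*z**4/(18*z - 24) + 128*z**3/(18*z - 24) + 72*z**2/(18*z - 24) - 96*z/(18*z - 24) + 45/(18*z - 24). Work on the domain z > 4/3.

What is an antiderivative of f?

An antiderivative is F(z) = -4*z**4/3 + 2*z**2 + 5*log(3*z - 4)/2.

Integrate term by term and add the pieces.
Check: d/dz[-4*z**4/3 + 2*z**2 + 5*log(3*z - 4)/2] = (-96*z**4 + 128*z**3 + 72*z**2 - 96*z + 45)/(18*z - 24), which equals f(z).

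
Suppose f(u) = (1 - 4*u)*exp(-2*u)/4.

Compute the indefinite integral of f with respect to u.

F(u) = (4*u + 1)*exp(-2*u)/8 + C

f has the shape v'r + vr' for v = u/2 + 1/8 and r = exp(-2*u) — it is the derivative of the product v*r.
Check: d/du[(4*u + 1)*exp(-2*u)/8] = (1 - 4*u)*exp(-2*u)/4 = f(u).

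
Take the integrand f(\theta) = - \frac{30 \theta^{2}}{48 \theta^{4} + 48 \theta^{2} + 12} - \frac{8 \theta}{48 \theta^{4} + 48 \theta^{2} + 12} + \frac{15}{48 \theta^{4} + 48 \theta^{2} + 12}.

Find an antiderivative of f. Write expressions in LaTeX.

An antiderivative is F(\theta) = \frac{\frac{5 \theta}{2} + \frac{1}{3}}{4 \theta^{2} + 2}.

Recognize the product-rule pattern: f = u'v + uv' with u = \frac{1}{4 \theta^{2} + 2}, v = \frac{5 \theta}{2} + \frac{1}{3}, so integration by parts undoes it.
Check: d/d\theta[\frac{\frac{5 \theta}{2} + \frac{1}{3}}{4 \theta^{2} + 2}] = \frac{- 30 \theta^{2} - 8 \theta + 15}{48 \theta^{4} + 48 \theta^{2} + 12}, which equals f(\theta).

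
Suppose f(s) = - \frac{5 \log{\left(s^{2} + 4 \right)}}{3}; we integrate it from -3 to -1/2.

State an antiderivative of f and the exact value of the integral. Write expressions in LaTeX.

Whatever form F(s) takes, F'(s) = f(s) is non-negotiable.
F(s) = \frac{5 \left(- s \log{\left(s^{2} + 4 \right)} + 2 s - 4 \operatorname{atan}{\left(\frac{s}{2} \right)}\right)}{3} is an antiderivative of f.
Check: d/ds[\frac{5 \left(- s \log{\left(s^{2} + 4 \right)} + 2 s - 4 \operatorname{atan}{\left(\frac{s}{2} \right)}\right)}{3}] = - \frac{5 \log{\left(s^{2} + 4 \right)}}{3} = f(s).
F(-1/2) = - \frac{5}{3} + \frac{5 \log{\left(\frac{17}{4} \right)}}{6} + \frac{20 \operatorname{atan}{\left(\frac{1}{4} \right)}}{3}; F(-3) = -10 + \frac{20 \operatorname{atan}{\left(\frac{3}{2} \right)}}{3} + 5 \log{\left(13 \right)}.
Integral = F(-1/2) - F(-3) = - 5 \log{\left(13 \right)} - \frac{20 \operatorname{atan}{\left(\frac{3}{2} \right)}}{3} + \frac{5 \log{\left(\frac{17}{4} \right)}}{6} + \frac{20 \operatorname{atan}{\left(\frac{1}{4} \right)}}{3} + \frac{25}{3}.

Antiderivative: F(s) = \frac{5 \left(- s \log{\left(s^{2} + 4 \right)} + 2 s - 4 \operatorname{atan}{\left(\frac{s}{2} \right)}\right)}{3}; value = - 5 \log{\left(13 \right)} - \frac{20 \operatorname{atan}{\left(\frac{3}{2} \right)}}{3} + \frac{5 \log{\left(\frac{17}{4} \right)}}{6} + \frac{20 \operatorname{atan}{\left(\frac{1}{4} \right)}}{3} + \frac{25}{3}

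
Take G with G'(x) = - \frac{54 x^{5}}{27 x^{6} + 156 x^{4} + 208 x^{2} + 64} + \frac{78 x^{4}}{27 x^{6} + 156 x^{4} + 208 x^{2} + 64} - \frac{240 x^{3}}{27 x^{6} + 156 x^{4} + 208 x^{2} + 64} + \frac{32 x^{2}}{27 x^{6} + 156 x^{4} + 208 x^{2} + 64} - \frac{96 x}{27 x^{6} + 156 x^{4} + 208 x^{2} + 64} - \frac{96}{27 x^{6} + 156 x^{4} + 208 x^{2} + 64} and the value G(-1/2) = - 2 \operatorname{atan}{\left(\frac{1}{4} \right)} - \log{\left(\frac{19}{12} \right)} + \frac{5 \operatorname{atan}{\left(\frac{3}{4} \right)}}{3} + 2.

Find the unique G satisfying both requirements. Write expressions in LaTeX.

G(x) = \frac{- 3 \log{\left(x^{2} + \frac{4}{3} \right)} + 6 \operatorname{atan}{\left(\frac{x}{2} \right)} - 5 \operatorname{atan}{\left(\frac{3 x}{2} \right)} + 6}{3}

Integrate term by term and add the pieces.
A general antiderivative is - \log{\left(x^{2} + \frac{4}{3} \right)} + 2 \operatorname{atan}{\left(\frac{x}{2} \right)} - \frac{5 \operatorname{atan}{\left(\frac{3 x}{2} \right)}}{3} + C.
The condition gives C = - 2 \operatorname{atan}{\left(\frac{1}{4} \right)} - \log{\left(\frac{19}{12} \right)} + \frac{5 \operatorname{atan}{\left(\frac{3}{4} \right)}}{3} + 2 - (- 2 \operatorname{atan}{\left(\frac{1}{4} \right)} - \log{\left(\frac{19}{12} \right)} + \frac{5 \operatorname{atan}{\left(\frac{3}{4} \right)}}{3}) = 2.
So G(x) = \frac{- 3 \log{\left(x^{2} + \frac{4}{3} \right)} + 6 \operatorname{atan}{\left(\frac{x}{2} \right)} - 5 \operatorname{atan}{\left(\frac{3 x}{2} \right)} + 6}{3}.
Check: d/dx[\frac{- 3 \log{\left(x^{2} + \frac{4}{3} \right)} + 6 \operatorname{atan}{\left(\frac{x}{2} \right)} - 5 \operatorname{atan}{\left(\frac{3 x}{2} \right)} + 6}{3}] = \frac{- 54 x^{5} + 78 x^{4} - 240 x^{3} + 32 x^{2} - 96 x - 96}{27 x^{6} + 156 x^{4} + 208 x^{2} + 64}, which equals G'(x).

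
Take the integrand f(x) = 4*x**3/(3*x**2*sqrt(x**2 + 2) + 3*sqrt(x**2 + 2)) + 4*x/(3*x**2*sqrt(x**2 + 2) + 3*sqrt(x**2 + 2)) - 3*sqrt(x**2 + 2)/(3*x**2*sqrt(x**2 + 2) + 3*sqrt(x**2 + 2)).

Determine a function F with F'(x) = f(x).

An antiderivative is F(x) = 4*sqrt(x**2 + 2)/3 - atan(x).

The integrand splits into summands that can be handled one at a time.
Check: d/dx[4*sqrt(x**2 + 2)/3 - atan(x)] = (4*x**3 + 4*x - 3*sqrt(x**2 + 2))/(3*x**2*sqrt(x**2 + 2) + 3*sqrt(x**2 + 2)), which equals f(x).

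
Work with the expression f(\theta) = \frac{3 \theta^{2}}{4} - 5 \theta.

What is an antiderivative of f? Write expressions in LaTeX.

An antiderivative is F(\theta) = \frac{\theta^{2} \left(\theta - 10\right)}{4}.

Integrate term by term and add the pieces.
Check: d/d\theta[\frac{\theta^{2} \left(\theta - 10\right)}{4}] = \frac{3 \theta^{2}}{4} - 5 \theta = f(\theta).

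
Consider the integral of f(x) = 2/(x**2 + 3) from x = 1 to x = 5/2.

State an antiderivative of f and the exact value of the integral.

An antiderivative F(x) passes only if d/dx[F] lands on f(x) exactly.
F(x) = 2*sqrt(3)*atan(sqrt(3)*x/3)/3 is an antiderivative of f.
Check: d/dx[2*sqrt(3)*atan(sqrt(3)*x/3)/3] = 2/(x**2 + 3) = f(x).
F(5/2) = 2*sqrt(3)*atan(5*sqrt(3)/6)/3; F(1) = sqrt(3)*pi/9.
Integral = F(5/2) - F(1) = -sqrt(3)*pi/9 + 2*sqrt(3)*atan(5*sqrt(3)/6)/3.

Antiderivative: F(x) = 2*sqrt(3)*atan(sqrt(3)*x/3)/3; value = -sqrt(3)*pi/9 + 2*sqrt(3)*atan(5*sqrt(3)/6)/3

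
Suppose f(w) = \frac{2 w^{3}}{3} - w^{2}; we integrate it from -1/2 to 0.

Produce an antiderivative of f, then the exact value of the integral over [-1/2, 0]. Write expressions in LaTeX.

Antiderivative: F(w) = \frac{w^{4}}{6} - \frac{w^{3}}{3}; value = - \frac{5}{96}

The integrand splits into summands that can be handled one at a time.
F(w) = \frac{w^{4}}{6} - \frac{w^{3}}{3} is an antiderivative of f.
Check: d/dw[\frac{w^{4}}{6} - \frac{w^{3}}{3}] = \frac{2 w^{3}}{3} - w^{2} = f(w).
F(0) = 0; F(-1/2) = \frac{5}{96}.
Integral = F(0) - F(-1/2) = - \frac{5}{96}.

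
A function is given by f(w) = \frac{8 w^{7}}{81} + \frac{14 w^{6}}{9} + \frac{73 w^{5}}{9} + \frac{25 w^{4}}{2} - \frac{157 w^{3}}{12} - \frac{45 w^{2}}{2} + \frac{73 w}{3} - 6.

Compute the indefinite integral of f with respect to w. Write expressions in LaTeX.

F(w) = \frac{\left(2 w^{2} + 9 w - 6\right)^{4}}{1296} + C

The substitution u = \frac{w^{2}}{3} + \frac{3 w}{2} - 1 works: f is exactly (dF/du)*(du/dw) for that inner function.
Check: d/dw[\frac{\left(2 w^{2} + 9 w - 6\right)^{4}}{1296}] = \frac{8 w^{7}}{81} + \frac{14 w^{6}}{9} + \frac{73 w^{5}}{9} + \frac{25 w^{4}}{2} - \frac{157 w^{3}}{12} - \frac{45 w^{2}}{2} + \frac{73 w}{3} - 6 = f(w).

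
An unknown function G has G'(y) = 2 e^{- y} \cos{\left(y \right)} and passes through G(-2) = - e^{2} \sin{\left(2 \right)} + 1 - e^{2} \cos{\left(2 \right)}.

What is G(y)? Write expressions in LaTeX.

G(y) = \left(e^{y} + \sin{\left(y \right)} - \cos{\left(y \right)}\right) e^{- y}

Any candidate G(y) must reproduce the stated G'(y) exactly.
A general antiderivative is e^{- y} \sin{\left(y \right)} - e^{- y} \cos{\left(y \right)} + C.
The condition gives C = - e^{2} \sin{\left(2 \right)} + 1 - e^{2} \cos{\left(2 \right)} - (- e^{2} \sin{\left(2 \right)} - e^{2} \cos{\left(2 \right)}) = 1.
So G(y) = \left(e^{y} + \sin{\left(y \right)} - \cos{\left(y \right)}\right) e^{- y}.
Check: d/dy[\left(e^{y} + \sin{\left(y \right)} - \cos{\left(y \right)}\right) e^{- y}] = 2 e^{- y} \cos{\left(y \right)} = G'(y).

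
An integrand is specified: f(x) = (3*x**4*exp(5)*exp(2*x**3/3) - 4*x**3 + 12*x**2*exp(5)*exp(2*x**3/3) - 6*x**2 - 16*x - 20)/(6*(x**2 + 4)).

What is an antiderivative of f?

Differentiate the proposed F(x) back; it has to land on f(x) exactly.
Check: d/dx[-(4*x**2 + 12*x - 3*exp(5)*exp(2*x**3/3) - 4*atan(x/2) + 12)/12] = (3*x**4*exp(5)*exp(2*x**3/3) - 4*x**3 + 12*x**2*exp(5)*exp(2*x**3/3) - 6*x**2 - 16*x - 20)/(6*x**2 + 24), which equals f(x).

An antiderivative is F(x) = -(4*x**2 + 12*x - 3*exp(5)*exp(2*x**3/3) - 4*atan(x/2) + 12)/12.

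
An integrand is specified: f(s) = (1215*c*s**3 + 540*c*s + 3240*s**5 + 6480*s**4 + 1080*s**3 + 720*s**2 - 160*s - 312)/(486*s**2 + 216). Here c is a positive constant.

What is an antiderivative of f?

An antiderivative is F(s) = 5*c*s**2/4 + 5*(s**2 + 4*s/3 - 1)**2/3 + 2*atan(3*s/2).

Differentiate the proposed F(s) back; it has to land on f(s) exactly.
Check: d/ds[5*c*s**2/4 + 5*(s**2 + 4*s/3 - 1)**2/3 + 2*atan(3*s/2)] = (1215*c*s**3 + 540*c*s + 3240*s**5 + 6480*s**4 + 1080*s**3 + 720*s**2 - 160*s - 312)/(486*s**2 + 216) = f(s).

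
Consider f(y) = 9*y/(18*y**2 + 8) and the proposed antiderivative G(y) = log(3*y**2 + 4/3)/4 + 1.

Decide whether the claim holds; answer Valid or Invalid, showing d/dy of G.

d/dy[G] = 9*y/(18*y**2 + 8)
This equals f(y) exactly, so the claim holds.

Valid - the claim checks out under differentiation.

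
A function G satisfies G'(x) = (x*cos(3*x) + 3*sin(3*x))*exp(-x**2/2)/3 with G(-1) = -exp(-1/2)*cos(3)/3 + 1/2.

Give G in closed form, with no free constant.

G(x) = (3*exp(x**2/2) - 2*cos(3*x))*exp(-x**2/2)/6

Recognize the product-rule pattern: G'(x) = u'v + uv' with u = -cos(3*x)/3, v = exp(-x**2/2), so integration by parts undoes it.
A general antiderivative is -exp(-x**2/2)*cos(3*x)/3 + C.
The condition gives C = -exp(-1/2)*cos(3)/3 + 1/2 - (-exp(-1/2)*cos(3)/3) = 1/2.
So G(x) = (3*exp(x**2/2) - 2*cos(3*x))*exp(-x**2/2)/6.
Check: d/dx[(3*exp(x**2/2) - 2*cos(3*x))*exp(-x**2/2)/6] = (x*cos(3*x) + 3*sin(3*x))*exp(-x**2/2)/3 = G'(x).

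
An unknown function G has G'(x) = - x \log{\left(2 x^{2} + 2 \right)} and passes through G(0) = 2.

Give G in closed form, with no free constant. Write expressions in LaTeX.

Whatever form G(x) takes, its d/dx must return the stated G'(x).
A general antiderivative is - \frac{x^{2} \log{\left(2 x^{2} + 2 \right)}}{2} + \frac{x^{2}}{2} - \frac{\log{\left(x^{2} + 1 \right)}}{2} + C.
The condition gives C = 2 - (0) = 2.
So G(x) = - \frac{x^{2} \log{\left(x^{2} + 1 \right)}}{2} - \frac{x^{2} \log{\left(2 \right)}}{2} + \frac{x^{2}}{2} - \frac{\log{\left(x^{2} + 1 \right)}}{2} + 2.
Check: d/dx[- \frac{x^{2} \log{\left(x^{2} + 1 \right)}}{2} - \frac{x^{2} \log{\left(2 \right)}}{2} + \frac{x^{2}}{2} - \frac{\log{\left(x^{2} + 1 \right)}}{2} + 2] = - x \log{\left(x^{2} + 1 \right)} - x \log{\left(2 \right)}, which equals G'(x).

G(x) = - \frac{x^{2} \log{\left(x^{2} + 1 \right)}}{2} - \frac{x^{2} \log{\left(2 \right)}}{2} + \frac{x^{2}}{2} - \frac{\log{\left(x^{2} + 1 \right)}}{2} + 2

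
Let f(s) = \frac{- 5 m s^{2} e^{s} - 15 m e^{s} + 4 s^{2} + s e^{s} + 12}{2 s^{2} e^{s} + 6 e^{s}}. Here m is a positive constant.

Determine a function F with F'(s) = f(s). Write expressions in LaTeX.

A first test for any F(s): its s-derivative must equal f(s) identically.
Check: d/ds[- \frac{5 m s}{2} + \frac{\log{\left(s^{2} + 3 \right)}}{4} - 2 e^{- s}] = \frac{- 5 m s^{2} e^{s} - 15 m e^{s} + 4 s^{2} + s e^{s} + 12}{2 s^{2} e^{s} + 6 e^{s}} = f(s).

An antiderivative is F(s) = - \frac{5 m s}{2} + \frac{\log{\left(s^{2} + 3 \right)}}{4} - 2 e^{- s}.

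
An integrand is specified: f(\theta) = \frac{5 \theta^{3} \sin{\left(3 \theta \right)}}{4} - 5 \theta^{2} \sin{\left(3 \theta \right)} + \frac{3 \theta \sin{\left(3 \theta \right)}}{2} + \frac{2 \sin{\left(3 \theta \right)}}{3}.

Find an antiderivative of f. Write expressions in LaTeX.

Integrate term by term and add the pieces.
Check: d/d\theta[- \frac{45 \theta^{3} \cos{\left(3 \theta \right)} - 45 \theta^{2} \sin{\left(3 \theta \right)} - 180 \theta^{2} \cos{\left(3 \theta \right)} + 120 \theta \sin{\left(3 \theta \right)} + 24 \theta \cos{\left(3 \theta \right)} - 8 \sin{\left(3 \theta \right)} + 64 \cos{\left(3 \theta \right)}}{108}] = \frac{5 \theta^{3} \sin{\left(3 \theta \right)}}{4} - 5 \theta^{2} \sin{\left(3 \theta \right)} + \frac{3 \theta \sin{\left(3 \theta \right)}}{2} + \frac{2 \sin{\left(3 \theta \right)}}{3} = f(\theta).

An antiderivative is F(\theta) = - \frac{45 \theta^{3} \cos{\left(3 \theta \right)} - 45 \theta^{2} \sin{\left(3 \theta \right)} - 180 \theta^{2} \cos{\left(3 \theta \right)} + 120 \theta \sin{\left(3 \theta \right)} + 24 \theta \cos{\left(3 \theta \right)} - 8 \sin{\left(3 \theta \right)} + 64 \cos{\left(3 \theta \right)}}{108}.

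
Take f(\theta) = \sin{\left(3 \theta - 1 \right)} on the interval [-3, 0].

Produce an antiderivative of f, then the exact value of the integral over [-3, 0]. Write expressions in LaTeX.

A candidate is checked by its d/d\theta: the result must match f(\theta).
F(\theta) = - \frac{\cos{\left(3 \theta - 1 \right)}}{3} is an antiderivative of f.
Check: d/d\theta[- \frac{\cos{\left(3 \theta - 1 \right)}}{3}] = \sin{\left(3 \theta - 1 \right)} = f(\theta).
F(0) = - \frac{\cos{\left(1 \right)}}{3}; F(-3) = - \frac{\cos{\left(10 \right)}}{3}.
Integral = F(0) - F(-3) = \frac{\cos{\left(10 \right)}}{3} - \frac{\cos{\left(1 \right)}}{3}.

Antiderivative: F(\theta) = - \frac{\cos{\left(3 \theta - 1 \right)}}{3}; value = \frac{\cos{\left(10 \right)}}{3} - \frac{\cos{\left(1 \right)}}{3}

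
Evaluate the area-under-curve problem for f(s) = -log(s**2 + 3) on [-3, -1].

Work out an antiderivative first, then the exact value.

An antiderivative F(s) passes only if d/ds[F] lands on f(s) exactly.
F(s) = -s*log(s**2 + 3) + 2*s - 2*sqrt(3)*atan(sqrt(3)*s/3) is an antiderivative of f.
Check: d/ds[-s*log(s**2 + 3) + 2*s - 2*sqrt(3)*atan(sqrt(3)*s/3)] = -log(s**2 + 3) = f(s).
F(-1) = -2 + log(4) + sqrt(3)*pi/3; F(-3) = -6 + 2*sqrt(3)*pi/3 + 3*log(12).
Integral = F(-1) - F(-3) = -3*log(12) - sqrt(3)*pi/3 + log(4) + 4.

Antiderivative: F(s) = -s*log(s**2 + 3) + 2*s - 2*sqrt(3)*atan(sqrt(3)*s/3); value = -3*log(12) - sqrt(3)*pi/3 + log(4) + 4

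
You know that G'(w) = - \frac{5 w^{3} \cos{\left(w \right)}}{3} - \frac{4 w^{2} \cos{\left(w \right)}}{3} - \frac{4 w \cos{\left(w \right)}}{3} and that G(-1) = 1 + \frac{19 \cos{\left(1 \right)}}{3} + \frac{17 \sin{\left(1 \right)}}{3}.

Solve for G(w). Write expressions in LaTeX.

The integrand splits into summands that can be handled one at a time.
A general antiderivative is - \frac{5 w^{3} \sin{\left(w \right)}}{3} - \frac{4 w^{2} \sin{\left(w \right)}}{3} - 5 w^{2} \cos{\left(w \right)} + \frac{26 w \sin{\left(w \right)}}{3} - \frac{8 w \cos{\left(w \right)}}{3} + \frac{8 \sin{\left(w \right)}}{3} + \frac{26 \cos{\left(w \right)}}{3} + C.
The condition gives C = 1 + \frac{19 \cos{\left(1 \right)}}{3} + \frac{17 \sin{\left(1 \right)}}{3} - (\frac{19 \cos{\left(1 \right)}}{3} + \frac{17 \sin{\left(1 \right)}}{3}) = 1.
So G(w) = - \frac{5 w^{3} \sin{\left(w \right)}}{3} - \frac{4 w^{2} \sin{\left(w \right)}}{3} - 5 w^{2} \cos{\left(w \right)} + \frac{26 w \sin{\left(w \right)}}{3} - \frac{8 w \cos{\left(w \right)}}{3} + \frac{8 \sin{\left(w \right)}}{3} + \frac{26 \cos{\left(w \right)}}{3} + 1.
Check: d/dw[- \frac{5 w^{3} \sin{\left(w \right)}}{3} - \frac{4 w^{2} \sin{\left(w \right)}}{3} - 5 w^{2} \cos{\left(w \right)} + \frac{26 w \sin{\left(w \right)}}{3} - \frac{8 w \cos{\left(w \right)}}{3} + \frac{8 \sin{\left(w \right)}}{3} + \frac{26 \cos{\left(w \right)}}{3} + 1] = - \frac{5 w^{3} \cos{\left(w \right)}}{3} - \frac{4 w^{2} \cos{\left(w \right)}}{3} - \frac{4 w \cos{\left(w \right)}}{3} = G'(w).

G(w) = - \frac{5 w^{3} \sin{\left(w \right)}}{3} - \frac{4 w^{2} \sin{\left(w \right)}}{3} - 5 w^{2} \cos{\left(w \right)} + \frac{26 w \sin{\left(w \right)}}{3} - \frac{8 w \cos{\left(w \right)}}{3} + \frac{8 \sin{\left(w \right)}}{3} + \frac{26 \cos{\left(w \right)}}{3} + 1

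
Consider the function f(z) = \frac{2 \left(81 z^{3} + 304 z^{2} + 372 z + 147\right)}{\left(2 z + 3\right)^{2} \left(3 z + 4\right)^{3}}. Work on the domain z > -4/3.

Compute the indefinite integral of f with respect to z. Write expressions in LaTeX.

F(z) = \frac{5}{27 z^{2} + 72 z + 48} - \frac{3}{2 z + 3} + C

Check any antiderivative F(z) by computing F'(z) and comparing it with f(z).
Check: d/dz[\frac{5}{27 z^{2} + 72 z + 48} - \frac{3}{2 z + 3}] = \frac{162 z^{3} + 608 z^{2} + 744 z + 294}{108 z^{5} + 756 z^{4} + 2115 z^{3} + 2956 z^{2} + 2064 z + 576}, which equals f(z).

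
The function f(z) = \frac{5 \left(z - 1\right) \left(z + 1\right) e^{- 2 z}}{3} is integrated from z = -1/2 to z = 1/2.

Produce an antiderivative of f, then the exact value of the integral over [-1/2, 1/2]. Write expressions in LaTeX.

f has the shape u'v + uv' for u = - \frac{5 z^{2}}{6} - \frac{5 z}{6} + \frac{5}{12} and v = e^{- 2 z} — it is the derivative of the product u*v.
F(z) = - \frac{5 \left(2 z^{2} + 2 z - 1\right) e^{- 2 z}}{12} is an antiderivative of f.
Check: d/dz[- \frac{5 \left(2 z^{2} + 2 z - 1\right) e^{- 2 z}}{12}] = \frac{\left(5 z^{2} - 5\right) e^{- 2 z}}{3}, which equals f(z).
F(1/2) = - \frac{5}{24 e}; F(-1/2) = \frac{5 e}{8}.
Integral = F(1/2) - F(-1/2) = - \frac{5 e}{8} - \frac{5}{24 e}.

Antiderivative: F(z) = - \frac{5 \left(2 z^{2} + 2 z - 1\right) e^{- 2 z}}{12}; value = - \frac{5 e}{8} - \frac{5}{24 e}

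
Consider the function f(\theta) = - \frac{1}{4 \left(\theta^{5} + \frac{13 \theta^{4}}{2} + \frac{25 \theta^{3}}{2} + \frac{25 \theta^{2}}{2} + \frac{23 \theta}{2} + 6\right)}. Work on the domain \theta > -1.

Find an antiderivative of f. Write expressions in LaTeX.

An antiderivative is F(\theta) = - \frac{\log{\left(\theta + 1 \right)}}{12} + \frac{4 \log{\left(\theta + \frac{3}{2} \right)}}{65} - \frac{\log{\left(\theta + 4 \right)}}{510} + \frac{21 \log{\left(\theta^{2} + 1 \right)}}{1768} + \frac{\operatorname{atan}{\left(\theta \right)}}{884}.

Factor the denominator (2 \left(\theta + 1\right) \left(\theta + 4\right) \left(2 \theta + 3\right) \left(\theta^{2} + 1\right)) and decompose: f = \frac{21 \theta + 1}{884 \left(\theta^{2} + 1\right)} + \frac{8}{65 \left(2 \theta + 3\right)} - \frac{1}{510 \left(\theta + 4\right)} - \frac{1}{12 \left(\theta + 1\right)}; each piece integrates to a log, atan, or power term.
Check: d/d\theta[- \frac{\log{\left(\theta + 1 \right)}}{12} + \frac{4 \log{\left(\theta + \frac{3}{2} \right)}}{65} - \frac{\log{\left(\theta + 4 \right)}}{510} + \frac{21 \log{\left(\theta^{2} + 1 \right)}}{1768} + \frac{\operatorname{atan}{\left(\theta \right)}}{884}] = - \frac{1}{4 \theta^{5} + 26 \theta^{4} + 50 \theta^{3} + 50 \theta^{2} + 46 \theta + 24}, which equals f(\theta).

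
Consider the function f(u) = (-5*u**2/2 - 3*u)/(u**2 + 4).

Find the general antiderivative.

F(u) = -5*u/2 - 3*log(u**2 + 4)/2 + 5*atan(u/2) + C

Whatever form F(u) takes, F'(u) = f(u) is non-negotiable.
Check: d/du[-5*u/2 - 3*log(u**2 + 4)/2 + 5*atan(u/2)] = (-5*u**2 - 6*u)/(2*u**2 + 8), which equals f(u).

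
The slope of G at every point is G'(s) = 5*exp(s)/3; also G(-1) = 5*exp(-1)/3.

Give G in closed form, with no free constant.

For G(s) to be correct, d/ds[G] must agree with the stated G'(s) identically.
A general antiderivative is 5*exp(s)/3 + C.
The condition gives C = 5*exp(-1)/3 - (5*exp(-1)/3) = 0.
So G(s) = 5*exp(s)/3.
Check: d/ds[5*exp(s)/3] = 5*exp(s)/3 = G'(s).

G(s) = 5*exp(s)/3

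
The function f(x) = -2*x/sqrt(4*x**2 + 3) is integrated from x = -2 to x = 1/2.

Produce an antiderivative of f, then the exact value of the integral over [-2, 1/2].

The substitution u = 4*x**2 + 3 works: f is exactly (dF/du)*(du/dx) for that inner function.
F(x) = -sqrt(4*x**2 + 3)/2 is an antiderivative of f.
Check: d/dx[-sqrt(4*x**2 + 3)/2] = -2*x/sqrt(4*x**2 + 3) = f(x).
F(1/2) = -1; F(-2) = -sqrt(19)/2.
Integral = F(1/2) - F(-2) = -1 + sqrt(19)/2.

Antiderivative: F(x) = -sqrt(4*x**2 + 3)/2; value = -1 + sqrt(19)/2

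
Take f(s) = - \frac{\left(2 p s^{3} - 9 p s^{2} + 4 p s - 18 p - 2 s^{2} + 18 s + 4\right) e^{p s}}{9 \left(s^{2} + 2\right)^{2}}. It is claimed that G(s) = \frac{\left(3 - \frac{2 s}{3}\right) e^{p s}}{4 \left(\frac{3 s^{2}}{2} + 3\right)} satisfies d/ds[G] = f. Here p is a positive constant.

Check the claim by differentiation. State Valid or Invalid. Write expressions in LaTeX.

d/ds[G] = \frac{- 2 p s^{3} e^{p s} + 9 p s^{2} e^{p s} - 4 p s e^{p s} + 18 p e^{p s} + 2 s^{2} e^{p s} - 18 s e^{p s} - 4 e^{p s}}{18 s^{4} + 72 s^{2} + 72}
d/ds[G] - f(s) = \frac{2 p s^{3} e^{p s} - 9 p s^{2} e^{p s} + 4 p s e^{p s} - 18 p e^{p s} - 2 s^{2} e^{p s} + 18 s e^{p s} + 4 e^{p s}}{18 s^{4} + 72 s^{2} + 72} != 0.

Invalid: d/ds[G] - f = \frac{2 p s^{3} e^{p s} - 9 p s^{2} e^{p s} + 4 p s e^{p s} - 18 p e^{p s} - 2 s^{2} e^{p s} + 18 s e^{p s} + 4 e^{p s}}{18 s^{4} + 72 s^{2} + 72}, which is not 0.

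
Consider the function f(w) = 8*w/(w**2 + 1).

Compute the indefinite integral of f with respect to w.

F(w) = 4*log(2*w**2 + 2) + C

f matches the chain-rule pattern g'(h)*h' with inner function h(w) = 2*w**2 + 2; substituting u = h(w) collapses the integral.
Check: d/dw[4*log(2*w**2 + 2)] = 8*w/(w**2 + 1) = f(w).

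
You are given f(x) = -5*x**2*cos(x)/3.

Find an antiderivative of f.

Whatever form F(x) takes, F'(x) = f(x) is non-negotiable.
Check: d/dx[5*(-x**2*sin(x) - 2*x*cos(x) + 2*sin(x))/3] = -5*x**2*cos(x)/3 = f(x).

An antiderivative is F(x) = 5*(-x**2*sin(x) - 2*x*cos(x) + 2*sin(x))/3.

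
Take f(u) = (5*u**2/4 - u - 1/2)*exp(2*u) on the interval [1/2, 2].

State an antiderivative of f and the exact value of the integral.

Recognize the product-rule pattern: f = v'r + vr' with v = 5*u**2/8 - 9*u/8 + 5/16, r = exp(2*u), so integration by parts undoes it.
F(u) = (10*u**2 - 18*u + 5)*exp(2*u)/16 is an antiderivative of f.
Check: d/du[(10*u**2 - 18*u + 5)*exp(2*u)/16] = 5*u**2*exp(2*u)/4 - u*exp(2*u) - exp(2*u)/2, which equals f(u).
F(2) = 9*exp(4)/16; F(1/2) = -3*exp(1)/32.
Integral = F(2) - F(1/2) = 3*exp(1)/32 + 9*exp(4)/16.

Antiderivative: F(u) = (10*u**2 - 18*u + 5)*exp(2*u)/16; value = 3*exp(1)/32 + 9*exp(4)/16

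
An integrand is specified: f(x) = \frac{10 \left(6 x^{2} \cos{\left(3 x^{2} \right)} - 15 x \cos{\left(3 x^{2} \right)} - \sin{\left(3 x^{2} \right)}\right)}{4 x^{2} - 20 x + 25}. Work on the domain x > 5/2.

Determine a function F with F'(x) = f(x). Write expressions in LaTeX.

f has the shape u'v + uv' for u = \frac{5}{2 x - 5} and v = \sin{\left(3 x^{2} \right)} — it is the derivative of the product u*v.
Check: d/dx[\frac{5 \sin{\left(3 x^{2} \right)}}{2 x - 5}] = \frac{60 x^{2} \cos{\left(3 x^{2} \right)} - 150 x \cos{\left(3 x^{2} \right)} - 10 \sin{\left(3 x^{2} \right)}}{4 x^{2} - 20 x + 25}, which equals f(x).

An antiderivative is F(x) = \frac{5 \sin{\left(3 x^{2} \right)}}{2 x - 5}.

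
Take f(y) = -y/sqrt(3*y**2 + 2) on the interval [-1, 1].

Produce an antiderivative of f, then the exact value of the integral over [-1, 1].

f matches the chain-rule pattern g'(h)*h' with inner function h(y) = 3*y**2 + 2; substituting u = h(y) collapses the integral.
F(y) = -sqrt(3*y**2 + 2)/3 is an antiderivative of f.
Check: d/dy[-sqrt(3*y**2 + 2)/3] = -y/sqrt(3*y**2 + 2) = f(y).
F(1) = -sqrt(5)/3; F(-1) = -sqrt(5)/3.
Integral = F(1) - F(-1) = 0.

Antiderivative: F(y) = -sqrt(3*y**2 + 2)/3; value = 0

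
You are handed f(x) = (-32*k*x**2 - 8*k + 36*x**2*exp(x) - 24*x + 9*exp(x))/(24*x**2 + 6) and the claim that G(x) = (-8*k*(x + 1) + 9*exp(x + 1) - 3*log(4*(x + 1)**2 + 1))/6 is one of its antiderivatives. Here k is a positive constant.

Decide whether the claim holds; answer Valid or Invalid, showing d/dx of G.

d/dx[G] = (-32*k*x**2 - 64*k*x - 40*k + 36*exp(1)*x**2*exp(x) + 72*exp(1)*x*exp(x) - 24*x + 45*exp(1)*exp(x) - 24)/(24*x**2 + 48*x + 30)
d/dx[G] - f(x) = (-48*x**4*exp(x) + 48*exp(1)*x**4*exp(x) - 96*x**3*exp(x) + 96*exp(1)*x**3*exp(x) - 72*x**2*exp(x) + 72*exp(1)*x**2*exp(x) + 32*x**2 - 24*x*exp(x) + 24*exp(1)*x*exp(x) + 32*x - 15*exp(x) + 15*exp(1)*exp(x) - 8)/(32*x**4 + 64*x**3 + 48*x**2 + 16*x + 10) != 0.

Invalid: d/dx[G] - f = (-48*x**4*exp(x) + 48*exp(1)*x**4*exp(x) - 96*x**3*exp(x) + 96*exp(1)*x**3*exp(x) - 72*x**2*exp(x) + 72*exp(1)*x**2*exp(x) + 32*x**2 - 24*x*exp(x) + 24*exp(1)*x*exp(x) + 32*x - 15*exp(x) + 15*exp(1)*exp(x) - 8)/(32*x**4 + 64*x**3 + 48*x**2 + 16*x + 10), which is not 0.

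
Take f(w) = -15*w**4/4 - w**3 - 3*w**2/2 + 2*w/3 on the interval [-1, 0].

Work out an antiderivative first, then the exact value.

Antiderivative: F(w) = -3*w**5/4 - w**4/4 - w**3/2 + w**2/3; value = -4/3

Integrate term by term and add the pieces.
F(w) = -3*w**5/4 - w**4/4 - w**3/2 + w**2/3 is an antiderivative of f.
Check: d/dw[-3*w**5/4 - w**4/4 - w**3/2 + w**2/3] = -15*w**4/4 - w**3 - 3*w**2/2 + 2*w/3 = f(w).
F(0) = 0; F(-1) = 4/3.
Integral = F(0) - F(-1) = -4/3.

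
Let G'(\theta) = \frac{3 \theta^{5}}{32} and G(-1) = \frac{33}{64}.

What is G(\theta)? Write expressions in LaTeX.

G(\theta) = \frac{\theta^{6}}{64} + \frac{1}{2}

Differentiate the proposed G(\theta) back; it has to land on the given G'(\theta).
A general antiderivative is \frac{\theta^{6}}{64} + C.
The condition gives C = \frac{33}{64} - (\frac{1}{64}) = \frac{1}{2}.
So G(\theta) = \frac{\theta^{6}}{64} + \frac{1}{2}.
Check: d/d\theta[\frac{\theta^{6}}{64} + \frac{1}{2}] = \frac{3 \theta^{5}}{32} = G'(\theta).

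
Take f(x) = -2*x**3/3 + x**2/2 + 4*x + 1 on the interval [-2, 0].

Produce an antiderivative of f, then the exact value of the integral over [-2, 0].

Antiderivative: F(x) = -x**4/6 + x**3/6 + 2*x**2 + x; value = -2

Integrate term by term and add the pieces.
F(x) = -x**4/6 + x**3/6 + 2*x**2 + x is an antiderivative of f.
Check: d/dx[-x**4/6 + x**3/6 + 2*x**2 + x] = -2*x**3/3 + x**2/2 + 4*x + 1 = f(x).
F(0) = 0; F(-2) = 2.
Integral = F(0) - F(-2) = -2.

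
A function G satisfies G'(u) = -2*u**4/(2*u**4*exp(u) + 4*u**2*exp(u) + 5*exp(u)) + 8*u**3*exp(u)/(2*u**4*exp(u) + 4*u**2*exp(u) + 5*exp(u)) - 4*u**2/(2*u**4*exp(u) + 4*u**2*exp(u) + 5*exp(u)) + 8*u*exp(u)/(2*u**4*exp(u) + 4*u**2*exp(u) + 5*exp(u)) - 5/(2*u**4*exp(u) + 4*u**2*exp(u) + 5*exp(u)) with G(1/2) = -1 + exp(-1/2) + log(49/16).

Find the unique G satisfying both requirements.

G(u) = (exp(u)*log(u**4 + 2*u**2 + 5/2) - exp(u) + 1)*exp(-u)

Integrate term by term and add the pieces.
A general antiderivative is log(u**4 + 2*u**2 + 5/2) + exp(-u) + C.
The condition gives C = -1 + exp(-1/2) + log(49/16) - (exp(-1/2) + log(49/16)) = -1.
So G(u) = (exp(u)*log(u**4 + 2*u**2 + 5/2) - exp(u) + 1)*exp(-u).
Check: d/du[(exp(u)*log(u**4 + 2*u**2 + 5/2) - exp(u) + 1)*exp(-u)] = (-2*u**4 + 8*u**3*exp(u) - 4*u**2 + 8*u*exp(u) - 5)/(2*u**4*exp(u) + 4*u**2*exp(u) + 5*exp(u)), which equals G'(u).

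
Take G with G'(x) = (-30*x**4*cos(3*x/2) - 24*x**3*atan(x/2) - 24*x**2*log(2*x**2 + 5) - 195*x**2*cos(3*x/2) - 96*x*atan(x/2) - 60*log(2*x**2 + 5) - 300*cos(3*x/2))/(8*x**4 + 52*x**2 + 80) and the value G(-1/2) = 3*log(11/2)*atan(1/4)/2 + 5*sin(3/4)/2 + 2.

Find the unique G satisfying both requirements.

G(x) = -3*log(2*x**2 + 5)*atan(x/2)/2 - 5*sin(3*x/2)/2 + 2

Recover the given G'(x) by differentiating a candidate G(x); any mismatch rules it out.
A general antiderivative is -3*log(2*x**2 + 5)*atan(x/2)/2 - 5*sin(3*x/2)/2 + C.
The condition gives C = 3*log(11/2)*atan(1/4)/2 + 5*sin(3/4)/2 + 2 - (3*log(11/2)*atan(1/4)/2 + 5*sin(3/4)/2) = 2.
So G(x) = -3*log(2*x**2 + 5)*atan(x/2)/2 - 5*sin(3*x/2)/2 + 2.
Check: d/dx[-3*log(2*x**2 + 5)*atan(x/2)/2 - 5*sin(3*x/2)/2 + 2] = (-30*x**4*cos(3*x/2) - 24*x**3*atan(x/2) - 24*x**2*log(2*x**2 + 5) - 195*x**2*cos(3*x/2) - 96*x*atan(x/2) - 60*log(2*x**2 + 5) - 300*cos(3*x/2))/(8*x**4 + 52*x**2 + 80) = G'(x).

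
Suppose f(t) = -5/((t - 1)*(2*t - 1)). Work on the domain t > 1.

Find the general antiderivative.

Factor the denominator ((t - 1)*(2*t - 1)) and decompose: f = 10/(2*t - 1) - 5/(t - 1); each piece integrates to a log, atan, or power term.
Check: d/dt[-5*log(t - 1) + 5*log(t - 1/2)] = -5/(2*t**2 - 3*t + 1), which equals f(t).

F(t) = -5*log(t - 1) + 5*log(t - 1/2) + C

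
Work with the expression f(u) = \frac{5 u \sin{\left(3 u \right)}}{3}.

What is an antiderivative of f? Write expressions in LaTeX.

A candidate is checked by its d/du: the result must match f(u).
Check: d/du[- \frac{5 u \cos{\left(3 u \right)}}{9} + \frac{5 \sin{\left(3 u \right)}}{27}] = \frac{5 u \sin{\left(3 u \right)}}{3} = f(u).

An antiderivative is F(u) = - \frac{5 u \cos{\left(3 u \right)}}{9} + \frac{5 \sin{\left(3 u \right)}}{27}.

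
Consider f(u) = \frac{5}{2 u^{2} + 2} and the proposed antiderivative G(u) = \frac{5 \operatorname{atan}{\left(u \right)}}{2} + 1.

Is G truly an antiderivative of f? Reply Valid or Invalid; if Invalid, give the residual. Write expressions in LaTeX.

d/du[G] = \frac{5}{2 u^{2} + 2}
This equals f(u) exactly, so the claim holds.

Valid. The derivative of G reproduces f.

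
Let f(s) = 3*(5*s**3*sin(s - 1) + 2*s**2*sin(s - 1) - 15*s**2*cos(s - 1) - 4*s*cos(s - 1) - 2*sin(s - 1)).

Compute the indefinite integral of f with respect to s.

F(s) = -15*s**3*cos(s - 1) - 6*s**2*cos(s - 1) + 6*cos(s - 1) + C

f has the shape u'v + uv' for u = -15*s**3 - 6*s**2 + 6 and v = cos(s - 1) — it is the derivative of the product u*v.
Check: d/ds[-15*s**3*cos(s - 1) - 6*s**2*cos(s - 1) + 6*cos(s - 1)] = 15*s**3*sin(s - 1) + 6*s**2*sin(s - 1) - 45*s**2*cos(s - 1) - 12*s*cos(s - 1) - 6*sin(s - 1), which equals f(s).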